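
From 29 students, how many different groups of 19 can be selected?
C(29,19) = 29!/(19!×10!) = 20030010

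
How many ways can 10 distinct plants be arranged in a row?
10! = 3628800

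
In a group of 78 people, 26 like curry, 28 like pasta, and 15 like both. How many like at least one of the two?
|A∪B| = |A| + |B| - |A∩B| = 26 + 28 - 15 = 39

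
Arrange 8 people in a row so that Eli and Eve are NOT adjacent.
Total - adjacent = 8! - (8-1)!×2 = 40320 - 10080 = 30240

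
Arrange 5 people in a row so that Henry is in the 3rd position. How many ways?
Fix one position: (5-1)! = 24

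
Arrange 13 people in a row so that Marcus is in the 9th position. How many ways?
Fix one position: (13-1)! = 479001600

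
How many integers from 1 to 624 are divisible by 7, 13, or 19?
⌊624/7⌋+⌊624/13⌋+⌊624/19⌋ - ⌊624/91⌋-⌊624/133⌋-⌊624/247⌋ + ⌊624/1729⌋ = 89+48+32 - 6-4-2 + 0 = 157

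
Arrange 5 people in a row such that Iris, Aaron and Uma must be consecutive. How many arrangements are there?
Treat the 3 as one block: (5-3+1)! × 3! = 6 × 6 = 36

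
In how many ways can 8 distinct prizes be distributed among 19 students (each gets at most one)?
P(19,8) = 19!/(19-8)! = 3047466240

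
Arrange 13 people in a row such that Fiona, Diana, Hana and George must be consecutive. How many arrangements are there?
Treat the 4 as one block: (13-4+1)! × 4! = 3628800 × 24 = 87091200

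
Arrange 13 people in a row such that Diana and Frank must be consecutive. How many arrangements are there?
Treat the 2 as one block: (13-2+1)! × 2! = 479001600 × 2 = 958003200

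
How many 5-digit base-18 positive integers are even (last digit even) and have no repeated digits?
Last∈{0,2,4,6,8,10,12,14,16}. Last=0: 57120. Last nonzero: 8×16×P(16,3) = 430080. Total = 487200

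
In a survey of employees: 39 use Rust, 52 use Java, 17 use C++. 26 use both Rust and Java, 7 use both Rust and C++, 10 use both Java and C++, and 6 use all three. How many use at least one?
|A∪B∪C| = 39+52+17-26-7-10+6 = 71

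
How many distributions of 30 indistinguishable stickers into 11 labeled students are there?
C(30+11-1, 11-1) = C(40, 10) = 847660528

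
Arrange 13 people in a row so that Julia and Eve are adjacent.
Treat as block: (13-1)! × 2! = 479001600 × 2 = 958003200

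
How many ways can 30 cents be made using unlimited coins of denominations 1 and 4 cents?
Coefficient of x^30 in 1/(1-x^1) · 1/(1-x^4). Use j coins of 4 for j = 0..⌊30/4⌋ = 7, the rest in 1s: 7 + 1 = 8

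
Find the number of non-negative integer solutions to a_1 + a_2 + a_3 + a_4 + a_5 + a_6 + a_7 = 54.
C(54+7-1, 7-1) = C(60, 6) = 50063860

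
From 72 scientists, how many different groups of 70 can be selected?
C(72,70) = 72!/(70!×2!) = 2556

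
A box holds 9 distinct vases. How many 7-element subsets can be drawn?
C(9,7) = 9!/(7!×2!) = 36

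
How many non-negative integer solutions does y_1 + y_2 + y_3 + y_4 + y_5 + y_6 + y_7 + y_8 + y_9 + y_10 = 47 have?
C(47+10-1, 10-1) = C(56, 9) = 7575968400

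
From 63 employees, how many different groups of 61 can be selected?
C(63,61) = 63!/(61!×2!) = 1953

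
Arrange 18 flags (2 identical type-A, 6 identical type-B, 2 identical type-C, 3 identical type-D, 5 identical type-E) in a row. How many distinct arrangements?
18! / (2! × 6! × 2! × 3! × 5!) = 3087564480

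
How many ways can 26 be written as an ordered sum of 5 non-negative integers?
C(26+5-1, 5-1) = C(30, 4) = 27405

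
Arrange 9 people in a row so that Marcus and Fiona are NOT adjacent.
Total - adjacent = 9! - (9-1)!×2 = 362880 - 80640 = 282240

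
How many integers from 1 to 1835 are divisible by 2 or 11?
⌊1835/2⌋ + ⌊1835/11⌋ - ⌊1835/22⌋ = 917 + 166 - 83 = 1000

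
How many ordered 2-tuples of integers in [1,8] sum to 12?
Coefficient of x^12 in (x + x² + ... + x^8)^2. By inclusion-exclusion on dice exceeding 8: Σ_j (-1)^j C(2,j)·C(12-1-8j, 1) = C(2,0)·C(11,1) - C(2,1)·C(3,1) = 1·11 - 2·3 = 5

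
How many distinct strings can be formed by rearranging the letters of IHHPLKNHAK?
10! / (1! × 1! × 2! × 1! × 1! × 3! × 1!) = 302400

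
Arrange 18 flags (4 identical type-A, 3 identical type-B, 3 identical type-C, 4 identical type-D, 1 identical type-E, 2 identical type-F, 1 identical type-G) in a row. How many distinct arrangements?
18! / (4! × 3! × 3! × 4! × 1! × 2! × 1!) = 154378224000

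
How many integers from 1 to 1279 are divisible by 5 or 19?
⌊1279/5⌋ + ⌊1279/19⌋ - ⌊1279/95⌋ = 255 + 67 - 13 = 309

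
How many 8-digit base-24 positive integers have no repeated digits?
First digit: 23 choices (nonzero). Then descending: 23 × 23 × 22 × 21 × 20 × 19 × 18 × 17 = 28418599440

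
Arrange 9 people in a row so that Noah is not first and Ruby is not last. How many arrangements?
By inclusion-exclusion: 9! - 2×(9-1)! + (9-2)! = 362880 - 80640 + 5040 = 287280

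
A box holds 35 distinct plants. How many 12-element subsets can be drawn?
C(35,12) = 35!/(12!×23!) = 834451800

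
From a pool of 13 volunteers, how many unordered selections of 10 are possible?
C(13,10) = 13!/(10!×3!) = 286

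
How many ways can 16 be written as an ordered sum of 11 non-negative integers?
C(16+11-1, 11-1) = C(26, 10) = 5311735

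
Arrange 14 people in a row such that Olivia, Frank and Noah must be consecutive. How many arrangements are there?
Treat the 3 as one block: (14-3+1)! × 3! = 479001600 × 6 = 2874009600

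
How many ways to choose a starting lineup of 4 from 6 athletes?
C(6,4) = 6!/(4!×2!) = 15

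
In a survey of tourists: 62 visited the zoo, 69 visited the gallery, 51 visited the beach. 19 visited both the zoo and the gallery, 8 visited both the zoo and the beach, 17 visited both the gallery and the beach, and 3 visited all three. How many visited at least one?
|A∪B∪C| = 62+69+51-19-8-17+3 = 141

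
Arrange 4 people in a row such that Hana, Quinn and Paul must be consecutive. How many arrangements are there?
Treat the 3 as one block: (4-3+1)! × 3! = 2 × 6 = 12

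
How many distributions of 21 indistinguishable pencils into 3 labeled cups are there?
C(21+3-1, 3-1) = C(23, 2) = 253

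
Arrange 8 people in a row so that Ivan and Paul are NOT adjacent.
Total - adjacent = 8! - (8-1)!×2 = 40320 - 10080 = 30240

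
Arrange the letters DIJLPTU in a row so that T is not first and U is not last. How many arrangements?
By inclusion-exclusion: 7! - 2×(7-1)! + (7-2)! = 5040 - 1440 + 120 = 3720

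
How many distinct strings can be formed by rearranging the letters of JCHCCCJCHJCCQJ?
14! / (4! × 2! × 7! × 1!) = 360360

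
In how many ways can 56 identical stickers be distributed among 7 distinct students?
C(56+7-1, 7-1) = C(62, 6) = 61474519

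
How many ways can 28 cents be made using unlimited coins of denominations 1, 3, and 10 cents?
Coefficient of x^28 in 1/(1-x^1) · 1/(1-x^3) · 1/(1-x^10). Case on j = number of 10-cent coins (j = 0..2); remainder r = 28 - 10j is made from {1,3} in ⌊r/3⌋+1 ways. r = 28, 18, 8 → 10 + 7 + 3 = 20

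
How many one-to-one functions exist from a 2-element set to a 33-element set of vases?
P(33,2) = 33!/(33-2)! = 1056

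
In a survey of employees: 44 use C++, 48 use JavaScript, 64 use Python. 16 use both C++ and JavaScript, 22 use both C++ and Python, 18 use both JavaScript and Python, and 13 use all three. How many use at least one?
|A∪B∪C| = 44+48+64-16-22-18+13 = 113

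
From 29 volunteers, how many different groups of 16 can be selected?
C(29,16) = 29!/(16!×13!) = 67863915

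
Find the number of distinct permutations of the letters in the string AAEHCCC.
7! / (3! × 1! × 1! × 2!) = 420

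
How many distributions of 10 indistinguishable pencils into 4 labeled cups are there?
C(10+4-1, 4-1) = C(13, 3) = 286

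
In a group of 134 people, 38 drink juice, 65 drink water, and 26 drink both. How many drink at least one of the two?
|A∪B| = |A| + |B| - |A∩B| = 38 + 65 - 26 = 77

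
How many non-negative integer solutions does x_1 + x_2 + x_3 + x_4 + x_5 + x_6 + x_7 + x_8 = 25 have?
C(25+8-1, 8-1) = C(32, 7) = 3365856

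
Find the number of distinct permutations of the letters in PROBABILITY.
11! / (1! × 1! × 1! × 2! × 1! × 2! × 1! × 1! × 1!) = 9979200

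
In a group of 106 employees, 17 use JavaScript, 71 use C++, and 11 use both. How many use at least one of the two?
|A∪B| = |A| + |B| - |A∩B| = 17 + 71 - 11 = 77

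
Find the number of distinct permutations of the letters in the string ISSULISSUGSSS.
13! / (1! × 7! × 2! × 2! × 1!) = 308880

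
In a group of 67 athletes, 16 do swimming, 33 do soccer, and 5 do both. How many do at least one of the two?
|A∪B| = |A| + |B| - |A∩B| = 16 + 33 - 5 = 44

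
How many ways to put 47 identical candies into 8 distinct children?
C(47+8-1, 8-1) = C(54, 7) = 177100560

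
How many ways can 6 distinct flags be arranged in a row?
6! = 720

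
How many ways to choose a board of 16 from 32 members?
C(32,16) = 32!/(16!×16!) = 601080390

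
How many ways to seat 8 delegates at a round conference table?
Circular: fix one position, arrange the rest. (8-1)! = 5040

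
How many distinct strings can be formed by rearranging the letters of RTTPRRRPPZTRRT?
14! / (1! × 3! × 4! × 6!) = 840840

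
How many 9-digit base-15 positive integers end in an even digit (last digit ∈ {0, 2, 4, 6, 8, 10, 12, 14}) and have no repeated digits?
Last∈{0,2,4,6,8,10,12,14}. Last=0: 121080960. Last nonzero: 7×13×P(13,7) = 787026240. Total = 908107200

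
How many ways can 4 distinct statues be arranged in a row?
4! = 24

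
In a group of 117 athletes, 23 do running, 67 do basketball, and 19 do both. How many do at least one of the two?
|A∪B| = |A| + |B| - |A∩B| = 23 + 67 - 19 = 71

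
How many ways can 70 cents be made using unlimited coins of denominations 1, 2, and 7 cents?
Coefficient of x^70 in 1/(1-x^1) · 1/(1-x^2) · 1/(1-x^7). Case on j = number of 7-cent coins (j = 0..10); remainder r = 70 - 7j is made from {1,2} in ⌊r/2⌋+1 ways. r = 70, 63, 56, 49, 42, 35, 28, 21, 14, 7, 0 → 36 + 32 + 29 + 25 + 22 + 18 + 15 + 11 + 8 + 4 + 1 = 201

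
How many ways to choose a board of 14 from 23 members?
C(23,14) = 23!/(14!×9!) = 817190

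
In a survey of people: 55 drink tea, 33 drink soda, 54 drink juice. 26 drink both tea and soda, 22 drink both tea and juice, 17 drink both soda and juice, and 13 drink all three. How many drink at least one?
|A∪B∪C| = 55+33+54-26-22-17+13 = 90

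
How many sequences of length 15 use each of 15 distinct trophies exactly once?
15! = 1307674368000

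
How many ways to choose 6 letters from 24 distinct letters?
C(24,6) = 24!/(6!×18!) = 134596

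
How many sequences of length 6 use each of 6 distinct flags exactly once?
6! = 720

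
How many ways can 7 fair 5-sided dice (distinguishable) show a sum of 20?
Coefficient of x^20 in (x + x² + ... + x^5)^7. By inclusion-exclusion on dice exceeding 5: Σ_j (-1)^j C(7,j)·C(20-1-5j, 6) = C(7,0)·C(19,6) - C(7,1)·C(14,6) + C(7,2)·C(9,6) = 1·27132 - 7·3003 + 21·84 = 7875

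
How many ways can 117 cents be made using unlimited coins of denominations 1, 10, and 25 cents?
Coefficient of x^117 in 1/(1-x^1) · 1/(1-x^10) · 1/(1-x^25). Case on j = number of 25-cent coins (j = 0..4); remainder r = 117 - 25j is made from {1,10} in ⌊r/10⌋+1 ways. r = 117, 92, 67, 42, 17 → 12 + 10 + 7 + 5 + 2 = 36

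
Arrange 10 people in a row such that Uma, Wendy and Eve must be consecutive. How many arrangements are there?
Treat the 3 as one block: (10-3+1)! × 3! = 40320 × 6 = 241920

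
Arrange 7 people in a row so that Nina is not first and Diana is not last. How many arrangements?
By inclusion-exclusion: 7! - 2×(7-1)! + (7-2)! = 5040 - 1440 + 120 = 3720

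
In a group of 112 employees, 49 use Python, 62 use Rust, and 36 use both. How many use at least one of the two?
|A∪B| = |A| + |B| - |A∩B| = 49 + 62 - 36 = 75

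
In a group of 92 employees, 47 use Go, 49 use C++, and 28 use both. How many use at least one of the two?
|A∪B| = |A| + |B| - |A∩B| = 47 + 49 - 28 = 68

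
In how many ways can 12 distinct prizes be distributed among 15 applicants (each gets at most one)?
P(15,12) = 15!/(15-12)! = 217945728000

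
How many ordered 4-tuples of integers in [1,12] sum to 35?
Coefficient of x^35 in (x + x² + ... + x^12)^4. By inclusion-exclusion on dice exceeding 12: Σ_j (-1)^j C(4,j)·C(35-1-12j, 3) = C(4,0)·C(34,3) - C(4,1)·C(22,3) + C(4,2)·C(10,3) = 1·5984 - 4·1540 + 6·120 = 544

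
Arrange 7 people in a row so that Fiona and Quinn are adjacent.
Treat as block: (7-1)! × 2! = 720 × 2 = 1440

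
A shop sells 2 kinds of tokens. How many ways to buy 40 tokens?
C(40+2-1, 2-1) = C(41, 1) = 41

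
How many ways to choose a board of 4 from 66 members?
C(66,4) = 66!/(4!×62!) = 720720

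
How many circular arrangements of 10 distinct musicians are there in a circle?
Circular: fix one position, arrange the rest. (10-1)! = 362880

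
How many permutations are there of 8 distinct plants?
8! = 40320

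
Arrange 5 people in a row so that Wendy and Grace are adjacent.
Treat as block: (5-1)! × 2! = 24 × 2 = 48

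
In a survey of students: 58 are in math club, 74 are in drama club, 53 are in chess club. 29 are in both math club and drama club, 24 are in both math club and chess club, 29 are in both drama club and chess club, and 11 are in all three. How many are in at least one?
|A∪B∪C| = 58+74+53-29-24-29+11 = 114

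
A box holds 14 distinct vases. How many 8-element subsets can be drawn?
C(14,8) = 14!/(8!×6!) = 3003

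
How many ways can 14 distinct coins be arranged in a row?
14! = 87178291200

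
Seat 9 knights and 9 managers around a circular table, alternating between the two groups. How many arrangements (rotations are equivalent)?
Fix one of the knights: (9-1)! ways for the remaining knights, × 9! ways for the managers = 40320 × 362880 = 14631321600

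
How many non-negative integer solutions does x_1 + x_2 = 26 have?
C(26+2-1, 2-1) = C(27, 1) = 27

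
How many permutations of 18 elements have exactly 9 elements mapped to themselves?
Choose the 9 fixed points C(18,9) = 48620, derange the rest: !9 = Σ_{j=0}^{9} (-1)^j·9!/j! = 362880 - 362880 + 181440 - 60480 + 15120 - 3024 + 504 - 72 + 9 - 1 = 133496. Product = 48620 × 133496 = 6490575520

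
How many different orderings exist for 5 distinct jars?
5! = 120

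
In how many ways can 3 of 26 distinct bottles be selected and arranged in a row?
P(26,3) = 26!/(26-3)! = 15600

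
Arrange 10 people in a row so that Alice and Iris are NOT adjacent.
Total - adjacent = 10! - (10-1)!×2 = 3628800 - 725760 = 2903040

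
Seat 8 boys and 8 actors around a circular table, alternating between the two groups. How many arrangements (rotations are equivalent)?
Fix one of the boys: (8-1)! ways for the remaining boys, × 8! ways for the actors = 5040 × 40320 = 203212800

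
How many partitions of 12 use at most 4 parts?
By conjugation, equals partitions of 12 into parts ≤ 4. Let r_j(i) = number of partitions of i into parts ≤ j, for i = 0..12. r_1(i) = 1 for all i; r_j(i) = r_{j-1}(i) + r_j(i-j). Rows j = 2..4: ≤2: 1 1 2 2 3 3 4 4 5 5 6 6 7; ≤3: 1 1 2 3 4 5 7 8 10 12 14 16 19; ≤4: 1 1 2 3 5 6 9 11 15 18 23 27 34. r_4(12) = 34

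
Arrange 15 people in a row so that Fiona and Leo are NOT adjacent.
Total - adjacent = 15! - (15-1)!×2 = 1307674368000 - 174356582400 = 1133317785600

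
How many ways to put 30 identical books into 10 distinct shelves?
C(30+10-1, 10-1) = C(39, 9) = 211915132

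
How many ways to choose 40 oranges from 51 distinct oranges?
C(51,40) = 51!/(40!×11!) = 47626016970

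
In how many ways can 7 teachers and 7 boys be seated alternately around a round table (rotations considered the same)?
Fix one of the teachers: (7-1)! ways for the remaining teachers, × 7! ways for the boys = 720 × 5040 = 3628800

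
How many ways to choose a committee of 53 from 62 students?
C(62,53) = 62!/(53!×9!) = 20286591270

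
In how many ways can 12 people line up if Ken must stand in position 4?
Fix one position: (12-1)! = 39916800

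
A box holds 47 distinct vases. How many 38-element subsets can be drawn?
C(47,38) = 47!/(38!×9!) = 1362649145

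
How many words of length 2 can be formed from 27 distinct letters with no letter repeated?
P(27,2) = 27!/(27-2)! = 702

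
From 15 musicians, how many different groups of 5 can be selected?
C(15,5) = 15!/(5!×10!) = 3003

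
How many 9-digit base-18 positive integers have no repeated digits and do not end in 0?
Last digit: 17 nonzero choices. First digit: 16 (nonzero, ≠last). Middle 7: P(16,7) = 57657600. Total = 15682867200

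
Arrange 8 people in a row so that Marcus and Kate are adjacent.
Treat as block: (8-1)! × 2! = 5040 × 2 = 10080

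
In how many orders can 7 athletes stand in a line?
7! = 5040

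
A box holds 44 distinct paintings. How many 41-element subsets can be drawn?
C(44,41) = 44!/(41!×3!) = 13244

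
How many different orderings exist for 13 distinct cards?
13! = 6227020800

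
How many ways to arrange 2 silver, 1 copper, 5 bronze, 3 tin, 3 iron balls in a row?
14! / (2! × 1! × 5! × 3! × 3!) = 10090080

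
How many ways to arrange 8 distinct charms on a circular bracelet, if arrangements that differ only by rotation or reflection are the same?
(8-1)!/2 = 5040/2 = 2520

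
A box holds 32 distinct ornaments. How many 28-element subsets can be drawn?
C(32,28) = 32!/(28!×4!) = 35960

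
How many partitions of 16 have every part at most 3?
Let r_j(i) = number of partitions of i into parts ≤ j, for i = 0..16. r_1(i) = 1 for all i; r_j(i) = r_{j-1}(i) + r_j(i-j). Rows j = 2..3: ≤2: 1 1 2 2 3 3 4 4 5 5 6 6 7 7 8 8 9; ≤3: 1 1 2 3 4 5 7 8 10 12 14 16 19 21 24 27 30. r_3(16) = 30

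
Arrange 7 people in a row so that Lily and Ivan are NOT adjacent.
Total - adjacent = 7! - (7-1)!×2 = 5040 - 1440 = 3600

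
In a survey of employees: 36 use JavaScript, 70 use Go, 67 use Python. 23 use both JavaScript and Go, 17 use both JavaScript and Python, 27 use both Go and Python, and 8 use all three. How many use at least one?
|A∪B∪C| = 36+70+67-23-17-27+8 = 114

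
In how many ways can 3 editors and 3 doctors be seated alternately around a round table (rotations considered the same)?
Fix one of the editors: (3-1)! ways for the remaining editors, × 3! ways for the doctors = 2 × 6 = 12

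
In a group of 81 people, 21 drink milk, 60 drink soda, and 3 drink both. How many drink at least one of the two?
|A∪B| = |A| + |B| - |A∩B| = 21 + 60 - 3 = 78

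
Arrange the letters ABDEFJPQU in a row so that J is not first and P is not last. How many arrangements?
By inclusion-exclusion: 9! - 2×(9-1)! + (9-2)! = 362880 - 80640 + 5040 = 287280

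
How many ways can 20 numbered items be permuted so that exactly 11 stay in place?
Choose the 11 fixed points C(20,11) = 167960, derange the rest: !9 = Σ_{j=0}^{9} (-1)^j·9!/j! = 362880 - 362880 + 181440 - 60480 + 15120 - 3024 + 504 - 72 + 9 - 1 = 133496. Product = 167960 × 133496 = 22421988160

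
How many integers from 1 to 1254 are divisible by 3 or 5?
⌊1254/3⌋ + ⌊1254/5⌋ - ⌊1254/15⌋ = 418 + 250 - 83 = 585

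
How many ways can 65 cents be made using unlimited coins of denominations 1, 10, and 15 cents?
Coefficient of x^65 in 1/(1-x^1) · 1/(1-x^10) · 1/(1-x^15). Case on j = number of 15-cent coins (j = 0..4); remainder r = 65 - 15j is made from {1,10} in ⌊r/10⌋+1 ways. r = 65, 50, 35, 20, 5 → 7 + 6 + 4 + 3 + 1 = 21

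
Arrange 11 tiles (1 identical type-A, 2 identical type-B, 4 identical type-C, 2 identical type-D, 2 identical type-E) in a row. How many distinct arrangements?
11! / (1! × 2! × 4! × 2! × 2!) = 207900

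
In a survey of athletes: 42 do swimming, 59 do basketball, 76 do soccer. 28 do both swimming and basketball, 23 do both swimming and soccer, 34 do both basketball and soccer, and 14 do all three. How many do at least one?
|A∪B∪C| = 42+59+76-28-23-34+14 = 106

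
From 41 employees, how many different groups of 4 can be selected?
C(41,4) = 41!/(4!×37!) = 101270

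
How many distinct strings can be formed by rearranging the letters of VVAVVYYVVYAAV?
13! / (7! × 3! × 3!) = 34320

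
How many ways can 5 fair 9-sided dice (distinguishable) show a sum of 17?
Coefficient of x^17 in (x + x² + ... + x^9)^5. By inclusion-exclusion on dice exceeding 9: Σ_j (-1)^j C(5,j)·C(17-1-9j, 4) = C(5,0)·C(16,4) - C(5,1)·C(7,4) = 1·1820 - 5·35 = 1645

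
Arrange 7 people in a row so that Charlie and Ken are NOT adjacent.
Total - adjacent = 7! - (7-1)!×2 = 5040 - 1440 = 3600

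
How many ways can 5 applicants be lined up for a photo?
5! = 120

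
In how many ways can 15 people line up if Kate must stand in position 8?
Fix one position: (15-1)! = 87178291200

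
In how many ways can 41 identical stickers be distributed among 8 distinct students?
C(41+8-1, 8-1) = C(48, 7) = 73629072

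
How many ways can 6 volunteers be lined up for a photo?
6! = 720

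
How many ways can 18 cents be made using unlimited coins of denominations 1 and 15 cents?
Coefficient of x^18 in 1/(1-x^1) · 1/(1-x^15). Use j coins of 15 for j = 0..⌊18/15⌋ = 1, the rest in 1s: 1 + 1 = 2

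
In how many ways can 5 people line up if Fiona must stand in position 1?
Fix one position: (5-1)! = 24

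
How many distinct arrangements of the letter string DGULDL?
6! / (2! × 1! × 1! × 2!) = 180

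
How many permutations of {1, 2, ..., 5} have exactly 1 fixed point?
Choose the 1 fixed point C(5,1) = 5, derange the rest: !4 = Σ_{j=0}^{4} (-1)^j·4!/j! = 24 - 24 + 12 - 4 + 1 = 9. Product = 5 × 9 = 45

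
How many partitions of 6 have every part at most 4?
Let r_j(i) = number of partitions of i into parts ≤ j, for i = 0..6. r_1(i) = 1 for all i; r_j(i) = r_{j-1}(i) + r_j(i-j). Rows j = 2..4: ≤2: 1 1 2 2 3 3 4; ≤3: 1 1 2 3 4 5 7; ≤4: 1 1 2 3 5 6 9. r_4(6) = 9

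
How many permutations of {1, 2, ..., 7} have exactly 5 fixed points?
Choose the 5 fixed points C(7,5) = 21, derange the rest: !2 = Σ_{j=0}^{2} (-1)^j·2!/j! = 2 - 2 + 1 = 1. Product = 21 × 1 = 21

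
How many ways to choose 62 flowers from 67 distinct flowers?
C(67,62) = 67!/(62!×5!) = 9657648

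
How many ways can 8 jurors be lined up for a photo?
8! = 40320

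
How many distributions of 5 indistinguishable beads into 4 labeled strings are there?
C(5+4-1, 4-1) = C(8, 3) = 56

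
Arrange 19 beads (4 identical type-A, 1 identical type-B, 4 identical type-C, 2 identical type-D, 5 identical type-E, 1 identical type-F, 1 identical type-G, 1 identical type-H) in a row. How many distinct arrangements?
19! / (4! × 1! × 4! × 2! × 5! × 1! × 1! × 1!) = 879955876800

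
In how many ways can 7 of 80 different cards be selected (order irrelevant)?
C(80,7) = 80!/(7!×73!) = 3176716400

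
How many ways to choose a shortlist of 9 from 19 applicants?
C(19,9) = 19!/(9!×10!) = 92378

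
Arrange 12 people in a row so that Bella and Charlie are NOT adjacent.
Total - adjacent = 12! - (12-1)!×2 = 479001600 - 79833600 = 399168000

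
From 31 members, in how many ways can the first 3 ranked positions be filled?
P(31,3) = 31!/(31-3)! = 26970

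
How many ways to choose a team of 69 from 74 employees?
C(74,69) = 74!/(69!×5!) = 16108764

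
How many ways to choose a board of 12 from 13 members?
C(13,12) = 13!/(12!×1!) = 13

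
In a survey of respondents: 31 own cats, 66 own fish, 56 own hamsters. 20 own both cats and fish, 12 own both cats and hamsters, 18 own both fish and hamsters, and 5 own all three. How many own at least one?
|A∪B∪C| = 31+66+56-20-12-18+5 = 108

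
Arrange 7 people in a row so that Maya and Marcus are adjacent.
Treat as block: (7-1)! × 2! = 720 × 2 = 1440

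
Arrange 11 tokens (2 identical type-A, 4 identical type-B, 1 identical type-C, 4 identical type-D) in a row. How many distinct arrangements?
11! / (2! × 4! × 1! × 4!) = 34650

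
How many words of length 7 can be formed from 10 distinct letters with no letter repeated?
P(10,7) = 10!/(10-7)! = 604800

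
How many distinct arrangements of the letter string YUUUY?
5! / (2! × 3!) = 10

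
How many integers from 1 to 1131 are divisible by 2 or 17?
⌊1131/2⌋ + ⌊1131/17⌋ - ⌊1131/34⌋ = 565 + 66 - 33 = 598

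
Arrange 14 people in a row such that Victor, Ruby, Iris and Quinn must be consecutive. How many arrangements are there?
Treat the 4 as one block: (14-4+1)! × 4! = 39916800 × 24 = 958003200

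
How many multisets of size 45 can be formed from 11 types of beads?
C(45+11-1, 11-1) = C(55, 10) = 29248649430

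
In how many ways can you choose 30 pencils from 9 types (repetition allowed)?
C(30+9-1, 9-1) = C(38, 8) = 48903492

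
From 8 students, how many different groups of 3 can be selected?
C(8,3) = 8!/(3!×5!) = 56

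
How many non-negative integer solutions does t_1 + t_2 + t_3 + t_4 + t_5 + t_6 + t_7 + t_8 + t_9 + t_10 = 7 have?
C(7+10-1, 10-1) = C(16, 9) = 11440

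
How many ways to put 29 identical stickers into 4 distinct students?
C(29+4-1, 4-1) = C(32, 3) = 4960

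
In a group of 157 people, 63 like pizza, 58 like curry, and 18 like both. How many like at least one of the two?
|A∪B| = |A| + |B| - |A∩B| = 63 + 58 - 18 = 103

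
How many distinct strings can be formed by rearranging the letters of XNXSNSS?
7! / (2! × 3! × 2!) = 210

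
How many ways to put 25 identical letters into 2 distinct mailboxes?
C(25+2-1, 2-1) = C(26, 1) = 26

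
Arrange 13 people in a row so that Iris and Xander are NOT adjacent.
Total - adjacent = 13! - (13-1)!×2 = 6227020800 - 958003200 = 5269017600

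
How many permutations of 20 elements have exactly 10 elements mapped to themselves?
Choose the 10 fixed points C(20,10) = 184756, derange the rest: !10 = Σ_{j=0}^{10} (-1)^j·10!/j! = 3628800 - 3628800 + 1814400 - 604800 + 151200 - 30240 + 5040 - 720 + 90 - 10 + 1 = 1334961. Product = 184756 × 1334961 = 246642054516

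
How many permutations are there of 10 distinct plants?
10! = 3628800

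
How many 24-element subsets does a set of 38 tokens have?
C(38,24) = 38!/(24!×14!) = 9669554100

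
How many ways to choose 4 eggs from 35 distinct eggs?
C(35,4) = 35!/(4!×31!) = 52360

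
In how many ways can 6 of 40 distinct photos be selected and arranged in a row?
P(40,6) = 40!/(40-6)! = 2763633600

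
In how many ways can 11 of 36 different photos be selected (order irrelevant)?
C(36,11) = 36!/(11!×25!) = 600805296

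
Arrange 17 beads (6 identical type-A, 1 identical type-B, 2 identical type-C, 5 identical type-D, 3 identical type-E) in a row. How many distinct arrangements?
17! / (6! × 1! × 2! × 5! × 3!) = 343062720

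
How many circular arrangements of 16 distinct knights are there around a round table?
Circular: fix one position, arrange the rest. (16-1)! = 1307674368000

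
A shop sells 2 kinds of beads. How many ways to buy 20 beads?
C(20+2-1, 2-1) = C(21, 1) = 21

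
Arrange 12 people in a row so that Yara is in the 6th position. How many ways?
Fix one position: (12-1)! = 39916800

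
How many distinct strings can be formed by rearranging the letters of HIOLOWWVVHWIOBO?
15! / (1! × 3! × 2! × 2! × 4! × 2! × 1!) = 1135134000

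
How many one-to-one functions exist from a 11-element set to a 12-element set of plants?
P(12,11) = 12!/(12-11)! = 479001600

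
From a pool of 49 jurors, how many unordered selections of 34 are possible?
C(49,34) = 49!/(34!×15!) = 1575580702584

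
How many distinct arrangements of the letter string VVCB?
4! / (2! × 1! × 1!) = 12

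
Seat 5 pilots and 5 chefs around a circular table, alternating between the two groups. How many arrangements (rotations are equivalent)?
Fix one of the pilots: (5-1)! ways for the remaining pilots, × 5! ways for the chefs = 24 × 120 = 2880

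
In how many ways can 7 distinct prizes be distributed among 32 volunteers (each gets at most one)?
P(32,7) = 32!/(32-7)! = 16963914240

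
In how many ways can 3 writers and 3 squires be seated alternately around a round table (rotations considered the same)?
Fix one of the writers: (3-1)! ways for the remaining writers, × 3! ways for the squires = 2 × 6 = 12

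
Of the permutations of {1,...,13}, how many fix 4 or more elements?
Exactly j fixed points: C(13,j)·!(13-j); sum over j ≥ 4 (derangement numbers via !m = (m-1)·(!(m-1) + !(m-2)): !0..!9 = 1, 0, 1, 2, 9, 44, 265, 1854, 14833, 133496). Σ_{j=4}^{13} C(13,j)·!(13-j) = C(13,4)·!9 + C(13,5)·!8 + C(13,6)·!7 + C(13,7)·!6 + C(13,8)·!5 + C(13,9)·!4 + C(13,10)·!3 + C(13,11)·!2 + C(13,12)·!1 + C(13,13)·!0 = 715·133496 + 1287·14833 + 1716·1854 + 1716·265 + 1287·44 + 715·9 + 286·2 + 78·1 + 13·0 + 1·1 = 118239629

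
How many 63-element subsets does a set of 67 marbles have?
C(67,63) = 67!/(63!×4!) = 766480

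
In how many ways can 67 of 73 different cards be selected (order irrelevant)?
C(73,67) = 73!/(67!×6!) = 170230452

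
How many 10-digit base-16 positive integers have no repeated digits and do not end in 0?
Last digit: 15 nonzero choices. First digit: 14 (nonzero, ≠last). Middle 8: P(14,8) = 121080960. Total = 25427001600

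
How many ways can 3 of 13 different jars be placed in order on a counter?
P(13,3) = 13!/(13-3)! = 1716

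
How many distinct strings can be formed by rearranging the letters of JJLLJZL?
7! / (3! × 3! × 1!) = 140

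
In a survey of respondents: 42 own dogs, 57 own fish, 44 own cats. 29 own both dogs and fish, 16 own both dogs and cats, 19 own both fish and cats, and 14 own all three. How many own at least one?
|A∪B∪C| = 42+57+44-29-16-19+14 = 93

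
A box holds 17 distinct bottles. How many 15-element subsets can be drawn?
C(17,15) = 17!/(15!×2!) = 136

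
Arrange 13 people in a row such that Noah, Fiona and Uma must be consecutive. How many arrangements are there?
Treat the 3 as one block: (13-3+1)! × 3! = 39916800 × 6 = 239500800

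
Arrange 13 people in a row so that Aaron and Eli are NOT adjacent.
Total - adjacent = 13! - (13-1)!×2 = 6227020800 - 958003200 = 5269017600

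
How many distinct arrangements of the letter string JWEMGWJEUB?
10! / (1! × 1! × 2! × 1! × 2! × 1! × 2!) = 453600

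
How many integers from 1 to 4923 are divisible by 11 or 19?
⌊4923/11⌋ + ⌊4923/19⌋ - ⌊4923/209⌋ = 447 + 259 - 23 = 683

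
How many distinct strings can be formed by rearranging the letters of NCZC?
4! / (2! × 1! × 1!) = 12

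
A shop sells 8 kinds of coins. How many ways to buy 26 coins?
C(26+8-1, 8-1) = C(33, 7) = 4272048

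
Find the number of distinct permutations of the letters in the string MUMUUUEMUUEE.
12! / (6! × 3! × 3!) = 18480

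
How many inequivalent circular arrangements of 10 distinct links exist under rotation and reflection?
(10-1)!/2 = 362880/2 = 181440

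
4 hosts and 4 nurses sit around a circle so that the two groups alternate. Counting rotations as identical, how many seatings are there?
Fix one of the hosts: (4-1)! ways for the remaining hosts, × 4! ways for the nurses = 6 × 24 = 144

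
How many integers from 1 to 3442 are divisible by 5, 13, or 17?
⌊3442/5⌋+⌊3442/13⌋+⌊3442/17⌋ - ⌊3442/65⌋-⌊3442/85⌋-⌊3442/221⌋ + ⌊3442/1105⌋ = 688+264+202 - 52-40-15 + 3 = 1050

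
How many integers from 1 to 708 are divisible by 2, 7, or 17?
⌊708/2⌋+⌊708/7⌋+⌊708/17⌋ - ⌊708/14⌋-⌊708/34⌋-⌊708/119⌋ + ⌊708/238⌋ = 354+101+41 - 50-20-5 + 2 = 423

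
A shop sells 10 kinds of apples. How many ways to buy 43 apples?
C(43+10-1, 10-1) = C(52, 9) = 3679075400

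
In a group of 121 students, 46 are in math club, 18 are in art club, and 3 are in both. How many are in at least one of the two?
|A∪B| = |A| + |B| - |A∩B| = 46 + 18 - 3 = 61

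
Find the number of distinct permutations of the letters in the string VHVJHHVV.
8! / (3! × 4! × 1!) = 280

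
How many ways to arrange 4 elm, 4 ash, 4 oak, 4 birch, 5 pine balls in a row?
21! / (4! × 4! × 4! × 4! × 5!) = 1283268987000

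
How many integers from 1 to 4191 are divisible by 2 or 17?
⌊4191/2⌋ + ⌊4191/17⌋ - ⌊4191/34⌋ = 2095 + 246 - 123 = 2218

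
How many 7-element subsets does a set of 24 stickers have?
C(24,7) = 24!/(7!×17!) = 346104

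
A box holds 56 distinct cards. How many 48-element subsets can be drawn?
C(56,48) = 56!/(48!×8!) = 1420494075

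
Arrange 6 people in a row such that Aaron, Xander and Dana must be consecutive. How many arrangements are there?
Treat the 3 as one block: (6-3+1)! × 3! = 24 × 6 = 144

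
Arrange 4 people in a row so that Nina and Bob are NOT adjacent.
Total - adjacent = 4! - (4-1)!×2 = 24 - 12 = 12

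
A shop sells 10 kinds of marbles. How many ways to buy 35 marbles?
C(35+10-1, 10-1) = C(44, 9) = 708930508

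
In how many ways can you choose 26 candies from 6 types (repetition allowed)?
C(26+6-1, 6-1) = C(31, 5) = 169911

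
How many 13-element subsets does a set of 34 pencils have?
C(34,13) = 34!/(13!×21!) = 927983760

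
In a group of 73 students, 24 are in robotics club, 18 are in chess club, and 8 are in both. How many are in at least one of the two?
|A∪B| = |A| + |B| - |A∩B| = 24 + 18 - 8 = 34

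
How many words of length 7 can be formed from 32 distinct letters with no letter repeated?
P(32,7) = 32!/(32-7)! = 16963914240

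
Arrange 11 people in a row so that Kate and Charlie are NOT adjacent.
Total - adjacent = 11! - (11-1)!×2 = 39916800 - 7257600 = 32659200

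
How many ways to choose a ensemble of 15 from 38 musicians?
C(38,15) = 38!/(15!×23!) = 15471286560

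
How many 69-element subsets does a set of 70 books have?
C(70,69) = 70!/(69!×1!) = 70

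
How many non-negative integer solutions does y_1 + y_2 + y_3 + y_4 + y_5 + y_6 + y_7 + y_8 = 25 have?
C(25+8-1, 8-1) = C(32, 7) = 3365856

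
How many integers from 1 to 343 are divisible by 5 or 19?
⌊343/5⌋ + ⌊343/19⌋ - ⌊343/95⌋ = 68 + 18 - 3 = 83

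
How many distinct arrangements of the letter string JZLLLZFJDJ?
10! / (1! × 1! × 3! × 2! × 3!) = 50400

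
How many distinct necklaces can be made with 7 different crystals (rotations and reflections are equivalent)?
(7-1)!/2 = 720/2 = 360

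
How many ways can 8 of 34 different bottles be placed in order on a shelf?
P(34,8) = 34!/(34-8)! = 732058145280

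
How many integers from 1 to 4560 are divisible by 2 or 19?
⌊4560/2⌋ + ⌊4560/19⌋ - ⌊4560/38⌋ = 2280 + 240 - 120 = 2400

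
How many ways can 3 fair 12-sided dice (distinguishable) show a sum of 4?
Coefficient of x^4 in (x + x² + ... + x^12)^3. By inclusion-exclusion on dice exceeding 12: Σ_j (-1)^j C(3,j)·C(4-1-12j, 2) = C(3,0)·C(3,2) = 1·3 = 3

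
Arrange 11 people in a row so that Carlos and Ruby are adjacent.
Treat as block: (11-1)! × 2! = 3628800 × 2 = 7257600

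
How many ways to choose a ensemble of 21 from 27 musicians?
C(27,21) = 27!/(21!×6!) = 296010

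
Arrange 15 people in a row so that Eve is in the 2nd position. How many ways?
Fix one position: (15-1)! = 87178291200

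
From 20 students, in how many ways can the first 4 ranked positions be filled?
P(20,4) = 20!/(20-4)! = 116280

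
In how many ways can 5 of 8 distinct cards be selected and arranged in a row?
P(8,5) = 8!/(8-5)! = 6720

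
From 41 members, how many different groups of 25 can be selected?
C(41,25) = 41!/(25!×16!) = 103077446706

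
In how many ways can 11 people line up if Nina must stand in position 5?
Fix one position: (11-1)! = 3628800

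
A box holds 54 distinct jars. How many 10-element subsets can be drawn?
C(54,10) = 54!/(10!×44!) = 23930713170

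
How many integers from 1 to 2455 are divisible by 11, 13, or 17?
⌊2455/11⌋+⌊2455/13⌋+⌊2455/17⌋ - ⌊2455/143⌋-⌊2455/187⌋-⌊2455/221⌋ + ⌊2455/2431⌋ = 223+188+144 - 17-13-11 + 1 = 515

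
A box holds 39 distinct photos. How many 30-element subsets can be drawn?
C(39,30) = 39!/(30!×9!) = 211915132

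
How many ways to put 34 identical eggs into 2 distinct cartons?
C(34+2-1, 2-1) = C(35, 1) = 35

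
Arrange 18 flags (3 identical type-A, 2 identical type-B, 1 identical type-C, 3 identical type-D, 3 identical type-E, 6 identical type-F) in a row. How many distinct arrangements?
18! / (3! × 2! × 1! × 3! × 3! × 6!) = 20583763200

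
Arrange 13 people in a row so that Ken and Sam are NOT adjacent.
Total - adjacent = 13! - (13-1)!×2 = 6227020800 - 958003200 = 5269017600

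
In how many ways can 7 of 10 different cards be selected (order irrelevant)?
C(10,7) = 10!/(7!×3!) = 120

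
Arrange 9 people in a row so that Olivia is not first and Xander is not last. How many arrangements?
By inclusion-exclusion: 9! - 2×(9-1)! + (9-2)! = 362880 - 80640 + 5040 = 287280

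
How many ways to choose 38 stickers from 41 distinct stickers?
C(41,38) = 41!/(38!×3!) = 10660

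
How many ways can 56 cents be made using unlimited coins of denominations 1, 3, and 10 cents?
Coefficient of x^56 in 1/(1-x^1) · 1/(1-x^3) · 1/(1-x^10). Case on j = number of 10-cent coins (j = 0..5); remainder r = 56 - 10j is made from {1,3} in ⌊r/3⌋+1 ways. r = 56, 46, 36, 26, 16, 6 → 19 + 16 + 13 + 9 + 6 + 3 = 66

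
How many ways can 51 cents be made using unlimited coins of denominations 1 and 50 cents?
Coefficient of x^51 in 1/(1-x^1) · 1/(1-x^50). Use j coins of 50 for j = 0..⌊51/50⌋ = 1, the rest in 1s: 1 + 1 = 2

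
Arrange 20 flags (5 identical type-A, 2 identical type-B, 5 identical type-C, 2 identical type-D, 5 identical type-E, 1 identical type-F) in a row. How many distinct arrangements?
20! / (5! × 2! × 5! × 2! × 5! × 1!) = 351982350720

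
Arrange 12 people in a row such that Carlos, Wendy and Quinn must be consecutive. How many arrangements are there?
Treat the 3 as one block: (12-3+1)! × 3! = 3628800 × 6 = 21772800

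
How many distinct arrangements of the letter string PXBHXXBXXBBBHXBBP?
17! / (2! × 7! × 2! × 6!) = 24504480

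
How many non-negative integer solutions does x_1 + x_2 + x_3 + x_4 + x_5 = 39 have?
C(39+5-1, 5-1) = C(43, 4) = 123410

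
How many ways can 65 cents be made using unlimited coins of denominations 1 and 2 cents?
Coefficient of x^65 in 1/(1-x^1) · 1/(1-x^2). Use j coins of 2 for j = 0..⌊65/2⌋ = 32, the rest in 1s: 32 + 1 = 33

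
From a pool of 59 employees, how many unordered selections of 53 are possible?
C(59,53) = 59!/(53!×6!) = 45057474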